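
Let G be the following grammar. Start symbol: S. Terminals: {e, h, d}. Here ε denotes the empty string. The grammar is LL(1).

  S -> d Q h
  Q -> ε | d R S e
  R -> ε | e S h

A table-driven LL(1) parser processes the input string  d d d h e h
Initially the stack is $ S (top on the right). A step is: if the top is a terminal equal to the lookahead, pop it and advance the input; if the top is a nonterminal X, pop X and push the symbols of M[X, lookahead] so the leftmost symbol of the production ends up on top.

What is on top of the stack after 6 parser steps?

d

     Stack        Input          Action
  1  $ S          d d d h e h $  expand S -> d Q h
  2  $ h Q d      d d d h e h $  match d
  3  $ h Q        d d h e h $    expand Q -> d R S e
  4  $ h e S R d  d d h e h $    match d
  5  $ h e S R    d h e h $      expand R -> ε
  6  $ h e S      d h e h $      expand S -> d Q h
Stack after step 6: $ h e h Q d (top = d).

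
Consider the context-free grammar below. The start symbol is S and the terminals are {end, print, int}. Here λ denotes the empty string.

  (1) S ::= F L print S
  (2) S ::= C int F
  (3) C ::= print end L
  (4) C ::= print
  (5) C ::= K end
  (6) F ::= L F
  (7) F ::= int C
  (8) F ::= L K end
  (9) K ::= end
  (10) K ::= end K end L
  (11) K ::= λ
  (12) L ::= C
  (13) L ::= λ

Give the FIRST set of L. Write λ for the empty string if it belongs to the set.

{λ, end, print}

FIRST(K): from K::=end we get {end}; from K::=end K end L we get {end}; from K::=λ we get {λ}. So FIRST(K) = {λ, end}.
FIRST(C): from C::=print end L we get {print}; from C::=print we get {print}; from C::=K end we get {end}. So FIRST(C) = {end, print}.
FIRST(L): from L::=C we get {end, print}; from L::=λ we get {λ}. So FIRST(L) = {λ, end, print}.
FIRST(F): from F::=L F we get {end, int, print}; from F::=int C we get {int}; from F::=L K end we get {end, print}. So FIRST(F) = {end, int, print}.
FIRST(S): from S::=F L print S we get {end, int, print}; from S::=C int F we get {end, print}. So FIRST(S) = {end, int, print}.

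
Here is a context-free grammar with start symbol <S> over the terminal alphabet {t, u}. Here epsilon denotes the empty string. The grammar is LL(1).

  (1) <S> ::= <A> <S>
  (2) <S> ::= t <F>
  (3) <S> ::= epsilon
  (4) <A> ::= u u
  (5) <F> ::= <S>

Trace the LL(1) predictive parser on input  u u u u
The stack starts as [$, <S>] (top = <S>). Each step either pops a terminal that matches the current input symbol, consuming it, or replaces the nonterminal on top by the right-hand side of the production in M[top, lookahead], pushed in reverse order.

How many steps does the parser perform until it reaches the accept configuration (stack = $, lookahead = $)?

     Stack      Input      Action
  1  $ <S>      u u u u $  expand <S> ::= <A> <S>
  2  $ <S> <A>  u u u u $  expand <A> ::= u u
  3  $ <S> u u  u u u u $  match u
  4  $ <S> u    u u u $    match u
  5  $ <S>      u u $      expand <S> ::= <A> <S>
  6  $ <S> <A>  u u $      expand <A> ::= u u
  7  $ <S> u u  u u $      match u
  8  $ <S> u    u $        match u
  9  $ <S>      $          expand <S> ::= epsilon
Accept reached after 9 steps.

9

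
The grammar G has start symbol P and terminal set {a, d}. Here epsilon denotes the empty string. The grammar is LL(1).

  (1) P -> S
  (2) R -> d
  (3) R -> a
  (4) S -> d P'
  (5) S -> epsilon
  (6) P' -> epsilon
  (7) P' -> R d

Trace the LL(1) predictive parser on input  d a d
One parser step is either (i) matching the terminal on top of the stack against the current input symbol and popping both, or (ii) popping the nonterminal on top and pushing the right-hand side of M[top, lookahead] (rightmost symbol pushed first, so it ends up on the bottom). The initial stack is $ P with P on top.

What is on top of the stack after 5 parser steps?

     Stack   Input    Action
  1  $ P     d a d $  expand P -> S
  2  $ S     d a d $  expand S -> d P'
  3  $ P' d  d a d $  match d
  4  $ P'    a d $    expand P' -> R d
  5  $ d R   a d $    expand R -> a
Stack after step 5: $ d a (top = a).

a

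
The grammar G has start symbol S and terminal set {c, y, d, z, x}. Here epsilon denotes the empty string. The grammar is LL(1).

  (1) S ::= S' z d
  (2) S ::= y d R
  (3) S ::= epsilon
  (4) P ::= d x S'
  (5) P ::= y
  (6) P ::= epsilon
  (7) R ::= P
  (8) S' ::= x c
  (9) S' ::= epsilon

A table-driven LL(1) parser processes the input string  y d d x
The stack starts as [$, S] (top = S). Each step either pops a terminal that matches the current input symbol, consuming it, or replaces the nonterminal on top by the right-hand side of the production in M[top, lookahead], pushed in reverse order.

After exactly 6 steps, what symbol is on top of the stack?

step 1: stack=$ S  input=y d d x $  — expand S ::= y d R
step 2: stack=$ R d y  input=y d d x $  — match y
step 3: stack=$ R d  input=d d x $  — match d
step 4: stack=$ R  input=d x $  — expand R ::= P
step 5: stack=$ P  input=d x $  — expand P ::= d x S'
step 6: stack=$ S' x d  input=d x $  — match d
Stack after step 6: $ S' x (top = x).

x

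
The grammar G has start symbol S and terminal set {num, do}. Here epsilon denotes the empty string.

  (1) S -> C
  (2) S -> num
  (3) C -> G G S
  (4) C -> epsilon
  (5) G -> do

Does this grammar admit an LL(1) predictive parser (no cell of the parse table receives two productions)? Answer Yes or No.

Yes

FIRST(S) = {epsilon, do, num}
FIRST(C) = {epsilon, do}
FIRST(G) = {do}
FOLLOW(S) = {$}
FOLLOW(C) = {$}
FOLLOW(G) = {$, do, num}
Each cell of M receives at most one production.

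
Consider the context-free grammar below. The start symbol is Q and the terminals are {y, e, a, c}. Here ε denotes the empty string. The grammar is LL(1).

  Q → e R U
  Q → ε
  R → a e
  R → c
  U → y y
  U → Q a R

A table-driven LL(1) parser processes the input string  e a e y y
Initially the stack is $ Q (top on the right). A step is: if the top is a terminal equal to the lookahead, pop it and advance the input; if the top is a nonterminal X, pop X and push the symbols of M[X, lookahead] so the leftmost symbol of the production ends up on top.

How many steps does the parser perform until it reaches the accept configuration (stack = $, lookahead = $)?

step 1: stack=$ Q  input=e a e y y $  — expand Q → e R U
step 2: stack=$ U R e  input=e a e y y $  — match e
step 3: stack=$ U R  input=a e y y $  — expand R → a e
step 4: stack=$ U e a  input=a e y y $  — match a
step 5: stack=$ U e  input=e y y $  — match e
step 6: stack=$ U  input=y y $  — expand U → y y
step 7: stack=$ y y  input=y y $  — match y
step 8: stack=$ y  input=y $  — match y
Accept reached after 8 steps.

8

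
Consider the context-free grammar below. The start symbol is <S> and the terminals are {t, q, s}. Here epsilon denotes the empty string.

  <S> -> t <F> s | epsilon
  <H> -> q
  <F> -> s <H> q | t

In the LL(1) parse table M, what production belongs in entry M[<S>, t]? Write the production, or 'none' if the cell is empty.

FIRST(<S>) = {epsilon, t}
FIRST(<H>) = {q}
FIRST(<F>) = {s, t}
FOLLOW(<S>) includes $ since <S> is the start symbol.
FOLLOW(<S>): <S> appears on no right-hand side. Thus FOLLOW(<S>) = {$}.
For <S> -> t <F> s: FIRST(t <F> s) = {t}, so it goes in M[<S>, t] for t ∈ {t}.
For <S> -> epsilon: FIRST(epsilon) = {epsilon}, so it goes in M[<S>, t] for t ∈ {}; since epsilon ∈ FIRST, also for every t ∈ FOLLOW(<S>) = {$}.

<S> -> t <F> s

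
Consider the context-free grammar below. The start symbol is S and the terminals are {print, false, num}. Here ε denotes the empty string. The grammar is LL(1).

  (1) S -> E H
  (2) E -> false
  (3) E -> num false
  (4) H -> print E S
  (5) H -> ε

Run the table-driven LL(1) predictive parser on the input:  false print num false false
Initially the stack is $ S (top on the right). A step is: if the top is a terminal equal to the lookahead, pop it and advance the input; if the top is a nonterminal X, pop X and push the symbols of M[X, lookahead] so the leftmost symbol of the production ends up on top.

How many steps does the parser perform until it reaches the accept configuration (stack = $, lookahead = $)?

12

step 1: stack=$ S  input=false print num false false $  — expand S -> E H
step 2: stack=$ H E  input=false print num false false $  — expand E -> false
step 3: stack=$ H false  input=false print num false false $  — match false
step 4: stack=$ H  input=print num false false $  — expand H -> print E S
step 5: stack=$ S E print  input=print num false false $  — match print
step 6: stack=$ S E  input=num false false $  — expand E -> num false
step 7: stack=$ S false num  input=num false false $  — match num
step 8: stack=$ S false  input=false false $  — match false
step 9: stack=$ S  input=false $  — expand S -> E H
step 10: stack=$ H E  input=false $  — expand E -> false
step 11: stack=$ H false  input=false $  — match false
step 12: stack=$ H  input=$  — expand H -> ε
Accept reached after 12 steps.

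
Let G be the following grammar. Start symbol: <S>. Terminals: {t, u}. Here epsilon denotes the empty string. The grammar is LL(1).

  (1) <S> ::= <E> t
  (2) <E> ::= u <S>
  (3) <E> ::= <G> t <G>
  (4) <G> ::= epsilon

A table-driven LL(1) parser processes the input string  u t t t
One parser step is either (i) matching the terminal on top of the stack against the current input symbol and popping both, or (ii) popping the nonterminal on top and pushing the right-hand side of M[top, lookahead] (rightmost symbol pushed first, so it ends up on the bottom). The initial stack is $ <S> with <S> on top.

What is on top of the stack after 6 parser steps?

t

step 1: stack=$ <S>  input=u t t t $  — expand <S> ::= <E> t
step 2: stack=$ t <E>  input=u t t t $  — expand <E> ::= u <S>
step 3: stack=$ t <S> u  input=u t t t $  — match u
step 4: stack=$ t <S>  input=t t t $  — expand <S> ::= <E> t
step 5: stack=$ t t <E>  input=t t t $  — expand <E> ::= <G> t <G>
step 6: stack=$ t t <G> t <G>  input=t t t $  — expand <G> ::= epsilon
Stack after step 6: $ t t <G> t (top = t).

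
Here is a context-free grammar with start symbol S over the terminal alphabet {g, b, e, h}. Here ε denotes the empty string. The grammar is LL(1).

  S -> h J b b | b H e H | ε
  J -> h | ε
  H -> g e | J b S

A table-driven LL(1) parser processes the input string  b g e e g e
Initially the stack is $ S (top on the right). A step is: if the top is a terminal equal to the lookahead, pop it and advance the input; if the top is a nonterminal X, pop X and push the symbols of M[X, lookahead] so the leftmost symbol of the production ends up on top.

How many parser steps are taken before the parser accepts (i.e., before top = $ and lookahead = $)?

     Stack      Input          Action
  1  $ S        b g e e g e $  expand S -> b H e H
  2  $ H e H b  b g e e g e $  match b
  3  $ H e H    g e e g e $    expand H -> g e
  4  $ H e e g  g e e g e $    match g
  5  $ H e e    e e g e $      match e
  6  $ H e      e g e $        match e
  7  $ H        g e $          expand H -> g e
  8  $ e g      g e $          match g
  9  $ e        e $            match e
Accept reached after 9 steps.

9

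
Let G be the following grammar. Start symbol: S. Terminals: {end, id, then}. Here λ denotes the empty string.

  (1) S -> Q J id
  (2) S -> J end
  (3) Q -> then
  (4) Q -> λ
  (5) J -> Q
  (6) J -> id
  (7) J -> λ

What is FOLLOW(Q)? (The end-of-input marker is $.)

{end, id, then}

FIRST(Q) = {λ, then}
FIRST(J) = {λ, id, then}  (via Q)
FIRST(S) = {end, id, then}  (via Q J id, J end)
FOLLOW(S) includes $ since S is the start symbol.
FOLLOW(S): S appears on no right-hand side. Thus FOLLOW(S) = {$}.
FOLLOW(J): in S->Q J id, J is followed by id with FIRST {id}; in S->J end, J is followed by end with FIRST {end}. Thus FOLLOW(J) = {end, id}.
FOLLOW(Q): in S->Q J id, Q is followed by J id with FIRST {id, then}; in J->Q, the suffix after Q is empty, so FOLLOW(Q) ⊇ FOLLOW(J) = {end, id}. Thus FOLLOW(Q) = {end, id, then}.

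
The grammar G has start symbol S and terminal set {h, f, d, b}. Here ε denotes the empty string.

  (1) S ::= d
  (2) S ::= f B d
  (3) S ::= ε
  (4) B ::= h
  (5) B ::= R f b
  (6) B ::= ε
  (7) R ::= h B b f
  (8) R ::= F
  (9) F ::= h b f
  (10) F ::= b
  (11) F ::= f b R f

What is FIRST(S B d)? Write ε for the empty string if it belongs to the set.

FIRST(S) = {ε, d, f}
FIRST(F) = {b, f, h}
FIRST(R) = {b, f, h}  (via F)
FIRST(B) = {ε, b, f, h}  (via R f b)
FIRST(S B d): take FIRST of each symbol in turn, carrying on past any symbol whose FIRST contains ε; result {b, d, f, h}.

{b, d, f, h}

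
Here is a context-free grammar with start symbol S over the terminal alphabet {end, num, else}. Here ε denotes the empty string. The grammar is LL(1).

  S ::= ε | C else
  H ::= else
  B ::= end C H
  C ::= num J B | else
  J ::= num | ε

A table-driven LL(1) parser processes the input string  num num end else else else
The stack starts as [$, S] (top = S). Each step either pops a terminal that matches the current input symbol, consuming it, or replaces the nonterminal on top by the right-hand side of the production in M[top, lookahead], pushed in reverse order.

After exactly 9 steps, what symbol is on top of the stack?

H

step 1: stack=$ S  input=num num end else else else $  — expand S ::= C else
step 2: stack=$ else C  input=num num end else else else $  — expand C ::= num J B
step 3: stack=$ else B J num  input=num num end else else else $  — match num
step 4: stack=$ else B J  input=num end else else else $  — expand J ::= num
step 5: stack=$ else B num  input=num end else else else $  — match num
step 6: stack=$ else B  input=end else else else $  — expand B ::= end C H
step 7: stack=$ else H C end  input=end else else else $  — match end
step 8: stack=$ else H C  input=else else else $  — expand C ::= else
step 9: stack=$ else H else  input=else else else $  — match else
Stack after step 9: $ else H (top = H).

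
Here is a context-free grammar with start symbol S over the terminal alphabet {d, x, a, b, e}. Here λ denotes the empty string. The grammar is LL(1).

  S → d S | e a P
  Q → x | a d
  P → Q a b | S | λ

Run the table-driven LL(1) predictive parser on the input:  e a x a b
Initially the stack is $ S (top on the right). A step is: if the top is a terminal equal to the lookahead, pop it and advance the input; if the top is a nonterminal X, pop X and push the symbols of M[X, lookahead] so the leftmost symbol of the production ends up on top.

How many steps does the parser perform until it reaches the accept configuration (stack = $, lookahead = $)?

     Stack    Input        Action
  1  $ S      e a x a b $  expand S → e a P
  2  $ P a e  e a x a b $  match e
  3  $ P a    a x a b $    match a
  4  $ P      x a b $      expand P → Q a b
  5  $ b a Q  x a b $      expand Q → x
  6  $ b a x  x a b $      match x
  7  $ b a    a b $        match a
  8  $ b      b $          match b
Accept reached after 8 steps.

8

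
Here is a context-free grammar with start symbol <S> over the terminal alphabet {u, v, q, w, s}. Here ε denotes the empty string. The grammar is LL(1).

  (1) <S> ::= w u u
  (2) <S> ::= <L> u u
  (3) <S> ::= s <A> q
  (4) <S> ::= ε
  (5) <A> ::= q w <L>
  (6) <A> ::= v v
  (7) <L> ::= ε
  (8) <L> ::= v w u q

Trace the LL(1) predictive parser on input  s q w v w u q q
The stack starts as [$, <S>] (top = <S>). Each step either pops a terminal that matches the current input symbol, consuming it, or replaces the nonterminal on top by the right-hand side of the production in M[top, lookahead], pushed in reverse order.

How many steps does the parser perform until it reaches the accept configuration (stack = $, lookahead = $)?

step 1: stack=$ <S>  input=s q w v w u q q $  — expand <S> ::= s <A> q
step 2: stack=$ q <A> s  input=s q w v w u q q $  — match s
step 3: stack=$ q <A>  input=q w v w u q q $  — expand <A> ::= q w <L>
step 4: stack=$ q <L> w q  input=q w v w u q q $  — match q
step 5: stack=$ q <L> w  input=w v w u q q $  — match w
step 6: stack=$ q <L>  input=v w u q q $  — expand <L> ::= v w u q
step 7: stack=$ q q u w v  input=v w u q q $  — match v
step 8: stack=$ q q u w  input=w u q q $  — match w
step 9: stack=$ q q u  input=u q q $  — match u
step 10: stack=$ q q  input=q q $  — match q
step 11: stack=$ q  input=q $  — match q
Accept reached after 11 steps.

11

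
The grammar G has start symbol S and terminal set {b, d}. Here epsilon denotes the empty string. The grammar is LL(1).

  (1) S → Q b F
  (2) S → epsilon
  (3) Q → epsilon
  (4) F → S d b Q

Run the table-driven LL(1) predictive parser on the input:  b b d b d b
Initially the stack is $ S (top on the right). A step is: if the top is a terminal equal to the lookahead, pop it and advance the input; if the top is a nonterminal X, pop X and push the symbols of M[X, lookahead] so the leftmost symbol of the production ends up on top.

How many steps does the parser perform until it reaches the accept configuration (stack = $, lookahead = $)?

15

step 1: stack=$ S  input=b b d b d b $  — expand S → Q b F
step 2: stack=$ F b Q  input=b b d b d b $  — expand Q → epsilon
step 3: stack=$ F b  input=b b d b d b $  — match b
step 4: stack=$ F  input=b d b d b $  — expand F → S d b Q
step 5: stack=$ Q b d S  input=b d b d b $  — expand S → Q b F
step 6: stack=$ Q b d F b Q  input=b d b d b $  — expand Q → epsilon
step 7: stack=$ Q b d F b  input=b d b d b $  — match b
step 8: stack=$ Q b d F  input=d b d b $  — expand F → S d b Q
step 9: stack=$ Q b d Q b d S  input=d b d b $  — expand S → epsilon
step 10: stack=$ Q b d Q b d  input=d b d b $  — match d
step 11: stack=$ Q b d Q b  input=b d b $  — match b
step 12: stack=$ Q b d Q  input=d b $  — expand Q → epsilon
step 13: stack=$ Q b d  input=d b $  — match d
step 14: stack=$ Q b  input=b $  — match b
step 15: stack=$ Q  input=$  — expand Q → epsilon
Accept reached after 15 steps.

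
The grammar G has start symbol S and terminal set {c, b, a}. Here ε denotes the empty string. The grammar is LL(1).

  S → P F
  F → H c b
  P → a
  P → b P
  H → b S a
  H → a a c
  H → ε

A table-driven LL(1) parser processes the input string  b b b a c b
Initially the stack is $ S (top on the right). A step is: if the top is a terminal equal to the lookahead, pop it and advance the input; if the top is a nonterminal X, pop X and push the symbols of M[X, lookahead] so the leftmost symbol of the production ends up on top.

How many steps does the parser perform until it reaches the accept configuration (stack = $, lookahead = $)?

13

      Stack    Input          Action
   1  $ S      b b b a c b $  expand S → P F
   2  $ F P    b b b a c b $  expand P → b P
   3  $ F P b  b b b a c b $  match b
   4  $ F P    b b a c b $    expand P → b P
   5  $ F P b  b b a c b $    match b
   6  $ F P    b a c b $      expand P → b P
   7  $ F P b  b a c b $      match b
   8  $ F P    a c b $        expand P → a
   9  $ F a    a c b $        match a
  10  $ F      c b $          expand F → H c b
  11  $ b c H  c b $          expand H → ε
  12  $ b c    c b $          match c
  13  $ b      b $            match b
Accept reached after 13 steps.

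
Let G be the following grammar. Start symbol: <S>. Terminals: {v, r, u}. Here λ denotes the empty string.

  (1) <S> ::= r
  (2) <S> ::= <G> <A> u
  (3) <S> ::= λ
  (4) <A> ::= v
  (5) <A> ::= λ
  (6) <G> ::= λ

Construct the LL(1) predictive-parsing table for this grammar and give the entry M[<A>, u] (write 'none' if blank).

FIRST(<A>) = {λ, v}
FIRST(<G>) = {λ}
FIRST(<S>) = {λ, r, u, v}  (via <G> <A> u)
FOLLOW(<S>) includes $ since <S> is the start symbol.
FOLLOW(<A>): in <S>::=<G> <A> u, <A> is followed by u with FIRST {u}. Thus FOLLOW(<A>) = {u}.
For <A> ::= v: FIRST(v) = {v}, so it goes in M[<A>, t] for t ∈ {v}.
For <A> ::= λ: FIRST(λ) = {λ}, so it goes in M[<A>, t] for t ∈ {}; since λ ∈ FIRST, also for every t ∈ FOLLOW(<A>) = {u}.

<A> ::= λ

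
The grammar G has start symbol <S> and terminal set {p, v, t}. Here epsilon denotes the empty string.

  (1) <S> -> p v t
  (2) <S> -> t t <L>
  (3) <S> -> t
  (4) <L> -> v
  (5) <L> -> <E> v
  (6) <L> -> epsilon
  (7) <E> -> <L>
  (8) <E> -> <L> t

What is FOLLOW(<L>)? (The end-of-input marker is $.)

{$, t, v}

FIRST(<S>): from <S>->p v t we get {p}; from <S>->t t <L> we get {t}; from <S>->t we get {t}. So FIRST(<S>) = {p, t}.
FIRST(<L>): from <L>->v we get {v}; from <L>-><E> v we get {t, v}; from <L>->epsilon we get {epsilon}. So FIRST(<L>) = {epsilon, t, v}.
FIRST(<E>): from <E>-><L> we get {epsilon, t, v}; from <E>-><L> t we get {t, v}. So FIRST(<E>) = {epsilon, t, v}.
FOLLOW(<S>) includes $ since <S> is the start symbol.
FOLLOW(<S>): <S> appears on no right-hand side. Thus FOLLOW(<S>) = {$}.
FOLLOW(<E>): in <L>-><E> v, <E> is followed by v with FIRST {v}. Thus FOLLOW(<E>) = {v}.
FOLLOW(<L>): in <S>->t t <L>, the suffix after <L> is empty, so FOLLOW(<L>) ⊇ FOLLOW(<S>) = {$}; in <E>-><L>, the suffix after <L> is empty, so FOLLOW(<L>) ⊇ FOLLOW(<E>) = {v}; in <E>-><L> t, <L> is followed by t with FIRST {t}. Thus FOLLOW(<L>) = {$, t, v}.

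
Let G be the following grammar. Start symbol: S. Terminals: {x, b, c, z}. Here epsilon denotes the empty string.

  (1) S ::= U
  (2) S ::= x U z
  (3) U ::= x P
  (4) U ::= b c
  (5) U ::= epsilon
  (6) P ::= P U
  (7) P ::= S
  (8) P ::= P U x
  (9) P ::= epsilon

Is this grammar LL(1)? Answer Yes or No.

No

FIRST(S) = {epsilon, b, x}
FIRST(U) = {epsilon, b, x}
FIRST(P) = {epsilon, b, x}
FOLLOW(S) = {$, b, x, z}
FOLLOW(U) = {$, b, x, z}
FOLLOW(P) = {$, b, x, z}
Cell M[P, $] receives both P ::= P U and P ::= S and P ::= epsilon — the grammar is not LL(1).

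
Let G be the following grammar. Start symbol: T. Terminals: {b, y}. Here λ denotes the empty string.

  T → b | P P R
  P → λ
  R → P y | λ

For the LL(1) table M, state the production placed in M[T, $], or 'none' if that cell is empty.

FIRST(P): from P→λ we get {λ}. So FIRST(P) = {λ}.
FIRST(R): from R→P y we get {y}; from R→λ we get {λ}. So FIRST(R) = {λ, y}.
FIRST(T): from T→b we get {b}; from T→P P R we get {λ, y}. So FIRST(T) = {λ, b, y}.
FOLLOW(T) includes $ since T is the start symbol.
FOLLOW(T): T appears on no right-hand side. Thus FOLLOW(T) = {$}.
For T → b: FIRST(b) = {b}, so it goes in M[T, t] for t ∈ {b}.
For T → P P R: FIRST(P P R) = {λ, y}, so it goes in M[T, t] for t ∈ {y}; since λ ∈ FIRST, also for every t ∈ FOLLOW(T) = {$}.

T → P P R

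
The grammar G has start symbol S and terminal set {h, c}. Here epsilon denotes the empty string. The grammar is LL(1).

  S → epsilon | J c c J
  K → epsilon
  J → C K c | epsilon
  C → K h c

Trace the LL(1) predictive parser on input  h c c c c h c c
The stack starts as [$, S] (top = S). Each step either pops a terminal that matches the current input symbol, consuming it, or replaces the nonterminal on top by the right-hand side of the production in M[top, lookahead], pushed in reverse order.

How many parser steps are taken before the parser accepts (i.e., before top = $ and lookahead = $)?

17

      Stack              Input              Action
   1  $ S                h c c c c h c c $  expand S → J c c J
   2  $ J c c J          h c c c c h c c $  expand J → C K c
   3  $ J c c c K C      h c c c c h c c $  expand C → K h c
   4  $ J c c c K c h K  h c c c c h c c $  expand K → epsilon
   5  $ J c c c K c h    h c c c c h c c $  match h
   6  $ J c c c K c      c c c c h c c $    match c
   7  $ J c c c K        c c c h c c $      expand K → epsilon
   8  $ J c c c          c c c h c c $      match c
   9  $ J c c            c c h c c $        match c
  10  $ J c              c h c c $          match c
  11  $ J                h c c $            expand J → C K c
  12  $ c K C            h c c $            expand C → K h c
  13  $ c K c h K        h c c $            expand K → epsilon
  14  $ c K c h          h c c $            match h
  15  $ c K c            c c $              match c
  16  $ c K              c $                expand K → epsilon
  17  $ c                c $                match c
Accept reached after 17 steps.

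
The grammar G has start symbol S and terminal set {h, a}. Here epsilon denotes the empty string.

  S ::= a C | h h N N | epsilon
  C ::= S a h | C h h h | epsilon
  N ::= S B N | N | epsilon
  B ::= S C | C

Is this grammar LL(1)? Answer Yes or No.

FIRST(S) = {epsilon, a, h}
FIRST(C) = {epsilon, a, h}
FIRST(N) = {epsilon, a, h}
FIRST(B) = {epsilon, a, h}
FOLLOW(S) = {$, a, h}
FOLLOW(C) = {$, a, h}
FOLLOW(N) = {$, a, h}
FOLLOW(B) = {$, a, h}
Cell M[B, $] receives both B ::= S C and B ::= C — the grammar is not LL(1).

No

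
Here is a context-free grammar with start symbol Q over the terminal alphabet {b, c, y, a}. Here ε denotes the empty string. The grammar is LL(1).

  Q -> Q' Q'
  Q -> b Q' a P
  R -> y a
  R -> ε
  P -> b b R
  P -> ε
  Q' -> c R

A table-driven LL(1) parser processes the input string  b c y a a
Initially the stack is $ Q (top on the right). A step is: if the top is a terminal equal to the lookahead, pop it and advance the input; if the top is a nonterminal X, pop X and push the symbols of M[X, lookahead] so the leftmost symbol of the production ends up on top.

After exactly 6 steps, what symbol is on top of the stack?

a

     Stack       Input        Action
  1  $ Q         b c y a a $  expand Q -> b Q' a P
  2  $ P a Q' b  b c y a a $  match b
  3  $ P a Q'    c y a a $    expand Q' -> c R
  4  $ P a R c   c y a a $    match c
  5  $ P a R     y a a $      expand R -> y a
  6  $ P a a y   y a a $      match y
Stack after step 6: $ P a a (top = a).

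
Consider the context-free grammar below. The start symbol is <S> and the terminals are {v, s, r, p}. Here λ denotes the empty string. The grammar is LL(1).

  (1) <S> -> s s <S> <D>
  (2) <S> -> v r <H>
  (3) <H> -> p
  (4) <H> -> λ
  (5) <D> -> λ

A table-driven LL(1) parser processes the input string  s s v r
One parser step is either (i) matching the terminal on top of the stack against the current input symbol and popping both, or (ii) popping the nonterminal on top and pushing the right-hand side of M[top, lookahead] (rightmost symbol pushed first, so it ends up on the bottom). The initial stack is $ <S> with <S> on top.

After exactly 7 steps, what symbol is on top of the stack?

<D>

     Stack          Input      Action
  1  $ <S>          s s v r $  expand <S> -> s s <S> <D>
  2  $ <D> <S> s s  s s v r $  match s
  3  $ <D> <S> s    s v r $    match s
  4  $ <D> <S>      v r $      expand <S> -> v r <H>
  5  $ <D> <H> r v  v r $      match v
  6  $ <D> <H> r    r $        match r
  7  $ <D> <H>      $          expand <H> -> λ
Stack after step 7: $ <D> (top = <D>).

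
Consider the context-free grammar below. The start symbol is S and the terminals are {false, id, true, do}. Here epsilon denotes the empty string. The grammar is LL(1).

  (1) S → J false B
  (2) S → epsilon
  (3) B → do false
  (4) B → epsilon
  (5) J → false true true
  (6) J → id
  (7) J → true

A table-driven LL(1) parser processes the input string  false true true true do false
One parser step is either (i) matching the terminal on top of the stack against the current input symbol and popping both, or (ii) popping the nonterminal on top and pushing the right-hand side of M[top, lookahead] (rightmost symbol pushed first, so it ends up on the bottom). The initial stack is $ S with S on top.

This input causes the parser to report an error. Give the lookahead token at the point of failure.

true

step 1: stack=$ S  input=false true true true do false $  — expand S → J false B
step 2: stack=$ B false J  input=false true true true do false $  — expand J → false true true
step 3: stack=$ B false true true false  input=false true true true do false $  — match false
step 4: stack=$ B false true true  input=true true true do false $  — match true
step 5: stack=$ B false true  input=true true do false $  — match true
step 6: stack=$ B false  input=true do false $  — error: top is terminal false but lookahead is true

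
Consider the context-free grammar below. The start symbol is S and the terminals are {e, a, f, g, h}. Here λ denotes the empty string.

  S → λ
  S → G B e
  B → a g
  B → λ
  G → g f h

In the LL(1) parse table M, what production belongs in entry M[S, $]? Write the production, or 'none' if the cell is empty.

FIRST(B): from B→a g we get {a}; from B→λ we get {λ}. So FIRST(B) = {λ, a}.
FIRST(G): from G→g f h we get {g}. So FIRST(G) = {g}.
FIRST(S): from S→λ we get {λ}; from S→G B e we get {g}. So FIRST(S) = {λ, g}.
FOLLOW(S) includes $ since S is the start symbol.
FOLLOW(S): S appears on no right-hand side. Thus FOLLOW(S) = {$}.
For S → λ: FIRST(λ) = {λ}, so it goes in M[S, t] for t ∈ {}; since λ ∈ FIRST, also for every t ∈ FOLLOW(S) = {$}.
For S → G B e: FIRST(G B e) = {g}, so it goes in M[S, t] for t ∈ {g}.

S → λ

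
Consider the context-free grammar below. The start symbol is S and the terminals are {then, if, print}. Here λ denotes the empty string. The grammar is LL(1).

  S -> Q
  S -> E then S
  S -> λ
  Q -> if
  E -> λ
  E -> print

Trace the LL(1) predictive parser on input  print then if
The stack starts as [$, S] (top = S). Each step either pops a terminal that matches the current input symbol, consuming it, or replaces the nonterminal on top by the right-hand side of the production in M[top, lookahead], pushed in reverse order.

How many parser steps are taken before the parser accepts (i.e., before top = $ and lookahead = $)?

7

step 1: stack=$ S  input=print then if $  — expand S -> E then S
step 2: stack=$ S then E  input=print then if $  — expand E -> print
step 3: stack=$ S then print  input=print then if $  — match print
step 4: stack=$ S then  input=then if $  — match then
step 5: stack=$ S  input=if $  — expand S -> Q
step 6: stack=$ Q  input=if $  — expand Q -> if
step 7: stack=$ if  input=if $  — match if
Accept reached after 7 steps.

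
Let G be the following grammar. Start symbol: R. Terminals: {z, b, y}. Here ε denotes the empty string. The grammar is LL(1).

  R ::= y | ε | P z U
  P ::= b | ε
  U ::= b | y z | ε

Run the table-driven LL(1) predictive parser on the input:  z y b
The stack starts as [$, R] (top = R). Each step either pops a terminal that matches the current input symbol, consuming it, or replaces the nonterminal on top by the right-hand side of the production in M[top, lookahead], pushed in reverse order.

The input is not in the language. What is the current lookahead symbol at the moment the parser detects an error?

step 1: stack=$ R  input=z y b $  — expand R ::= P z U
step 2: stack=$ U z P  input=z y b $  — expand P ::= ε
step 3: stack=$ U z  input=z y b $  — match z
step 4: stack=$ U  input=y b $  — expand U ::= y z
step 5: stack=$ z y  input=y b $  — match y
step 6: stack=$ z  input=b $  — error: top is terminal z but lookahead is b

b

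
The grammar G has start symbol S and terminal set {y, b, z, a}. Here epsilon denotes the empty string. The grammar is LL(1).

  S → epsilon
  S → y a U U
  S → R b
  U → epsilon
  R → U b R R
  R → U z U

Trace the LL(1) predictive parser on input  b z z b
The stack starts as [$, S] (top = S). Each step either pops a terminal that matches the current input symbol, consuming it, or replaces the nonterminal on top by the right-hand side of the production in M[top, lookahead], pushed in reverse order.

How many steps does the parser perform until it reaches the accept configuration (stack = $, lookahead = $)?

step 1: stack=$ S  input=b z z b $  — expand S → R b
step 2: stack=$ b R  input=b z z b $  — expand R → U b R R
step 3: stack=$ b R R b U  input=b z z b $  — expand U → epsilon
step 4: stack=$ b R R b  input=b z z b $  — match b
step 5: stack=$ b R R  input=z z b $  — expand R → U z U
step 6: stack=$ b R U z U  input=z z b $  — expand U → epsilon
step 7: stack=$ b R U z  input=z z b $  — match z
step 8: stack=$ b R U  input=z b $  — expand U → epsilon
step 9: stack=$ b R  input=z b $  — expand R → U z U
step 10: stack=$ b U z U  input=z b $  — expand U → epsilon
step 11: stack=$ b U z  input=z b $  — match z
step 12: stack=$ b U  input=b $  — expand U → epsilon
step 13: stack=$ b  input=b $  — match b
Accept reached after 13 steps.

13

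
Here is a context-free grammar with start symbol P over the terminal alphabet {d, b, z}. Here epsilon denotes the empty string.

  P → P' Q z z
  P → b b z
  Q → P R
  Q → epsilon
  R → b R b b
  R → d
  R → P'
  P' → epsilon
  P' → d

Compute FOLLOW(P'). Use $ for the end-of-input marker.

{b, d, z}

FIRST(P') = {epsilon, d}
FIRST(R) = {epsilon, b, d}  (via P')
FIRST(P) = {b, d, z}  (via P' Q z z)
FIRST(Q) = {epsilon, b, d, z}  (via P R)
FOLLOW(P) includes $ since P is the start symbol.
FOLLOW(Q): in P→P' Q z z, Q is followed by z z with FIRST {z}. Thus FOLLOW(Q) = {z}.
FOLLOW(P): in Q→P R, P is followed by R with FIRST {epsilon, b, d}; in Q→P R, the suffix after P is nullable, so FOLLOW(P) ⊇ FOLLOW(Q) = {z}. Thus FOLLOW(P) = {$, b, d, z}.
FOLLOW(R): in Q→P R, the suffix after R is empty, so FOLLOW(R) ⊇ FOLLOW(Q) = {z}; in R→b R b b, R is followed by b b with FIRST {b}. Thus FOLLOW(R) = {b, z}.
FOLLOW(P'): in P→P' Q z z, P' is followed by Q z z with FIRST {b, d, z}; in R→P', the suffix after P' is empty, so FOLLOW(P') ⊇ FOLLOW(R) = {b, z}. Thus FOLLOW(P') = {b, d, z}.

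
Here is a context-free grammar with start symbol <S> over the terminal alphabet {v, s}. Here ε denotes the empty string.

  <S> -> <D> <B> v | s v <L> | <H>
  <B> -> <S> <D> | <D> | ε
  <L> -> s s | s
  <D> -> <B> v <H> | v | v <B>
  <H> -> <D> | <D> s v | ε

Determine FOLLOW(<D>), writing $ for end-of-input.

{$, s, v}

FIRST(<L>) = {s}
FIRST(<S>) = {ε, s, v}  (via <D> <B> v, <H>)
FIRST(<B>) = {ε, s, v}  (via <S> <D>, <D>)
FIRST(<D>) = {s, v}  (via <B> v <H>)
FIRST(<H>) = {ε, s, v}  (via <D>, <D> s v)
FOLLOW(<S>) includes $ since <S> is the start symbol.
FOLLOW(<S>): in <B>-><S> <D>, <S> is followed by <D> with FIRST {s, v}. Thus FOLLOW(<S>) = {$, s, v}.
FOLLOW(<L>): in <S>->s v <L>, the suffix after <L> is empty, so FOLLOW(<L>) ⊇ FOLLOW(<S>) = {$, s, v}. Thus FOLLOW(<L>) = {$, s, v}.
FOLLOW(<B>): in <S>-><D> <B> v, <B> is followed by v with FIRST {v}; in <D>-><B> v <H>, <B> is followed by v <H> with FIRST {v}; in <D>->v <B>, the suffix after <B> is empty, so FOLLOW(<B>) ⊇ FOLLOW(<D>) = {$, s, v}. Thus FOLLOW(<B>) = {$, s, v}.
FOLLOW(<D>): in <S>-><D> <B> v, <D> is followed by <B> v with FIRST {s, v}; in <B>-><S> <D>, the suffix after <D> is empty, so FOLLOW(<D>) ⊇ FOLLOW(<B>) = {$, s, v}; in <B>-><D>, the suffix after <D> is empty, so FOLLOW(<D>) ⊇ FOLLOW(<B>) = {$, s, v}; in <H>-><D>, the suffix after <D> is empty, so FOLLOW(<D>) ⊇ FOLLOW(<H>) = {$, s, v}; in <H>-><D> s v, <D> is followed by s v with FIRST {s}. Thus FOLLOW(<D>) = {$, s, v}.
FOLLOW(<H>): in <S>-><H>, the suffix after <H> is empty, so FOLLOW(<H>) ⊇ FOLLOW(<S>) = {$, s, v}; in <D>-><B> v <H>, the suffix after <H> is empty, so FOLLOW(<H>) ⊇ FOLLOW(<D>) = {$, s, v}. Thus FOLLOW(<H>) = {$, s, v}.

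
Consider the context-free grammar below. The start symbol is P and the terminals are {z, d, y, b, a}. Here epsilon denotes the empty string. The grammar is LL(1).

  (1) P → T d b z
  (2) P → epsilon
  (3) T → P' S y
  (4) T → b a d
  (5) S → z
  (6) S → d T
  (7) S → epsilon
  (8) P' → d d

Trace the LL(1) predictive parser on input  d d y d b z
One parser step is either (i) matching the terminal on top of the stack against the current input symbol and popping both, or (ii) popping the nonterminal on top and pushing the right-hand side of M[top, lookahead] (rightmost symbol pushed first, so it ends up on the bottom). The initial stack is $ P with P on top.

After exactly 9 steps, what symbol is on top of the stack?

     Stack            Input          Action
  1  $ P              d d y d b z $  expand P → T d b z
  2  $ z b d T        d d y d b z $  expand T → P' S y
  3  $ z b d y S P'   d d y d b z $  expand P' → d d
  4  $ z b d y S d d  d d y d b z $  match d
  5  $ z b d y S d    d y d b z $    match d
  6  $ z b d y S      y d b z $      expand S → epsilon
  7  $ z b d y        y d b z $      match y
  8  $ z b d          d b z $        match d
  9  $ z b            b z $          match b
Stack after step 9: $ z (top = z).

z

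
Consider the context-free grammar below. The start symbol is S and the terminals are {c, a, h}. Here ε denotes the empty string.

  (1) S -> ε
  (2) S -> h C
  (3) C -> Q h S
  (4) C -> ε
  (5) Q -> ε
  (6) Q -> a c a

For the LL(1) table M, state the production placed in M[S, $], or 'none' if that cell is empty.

S -> ε

FIRST(S): from S->ε we get {ε}; from S->h C we get {h}. So FIRST(S) = {ε, h}.
FIRST(Q): from Q->ε we get {ε}; from Q->a c a we get {a}. So FIRST(Q) = {ε, a}.
FIRST(C): from C->Q h S we get {a, h}; from C->ε we get {ε}. So FIRST(C) = {ε, a, h}.
FOLLOW(S) includes $ since S is the start symbol.
FOLLOW(S): in C->Q h S, the suffix after S is empty, so FOLLOW(S) ⊇ FOLLOW(C) = {$}. Thus FOLLOW(S) = {$}.
FOLLOW(C): in S->h C, the suffix after C is empty, so FOLLOW(C) ⊇ FOLLOW(S) = {$}. Thus FOLLOW(C) = {$}.
For S -> ε: FIRST(ε) = {ε}, so it goes in M[S, t] for t ∈ {}; since ε ∈ FIRST, also for every t ∈ FOLLOW(S) = {$}.
For S -> h C: FIRST(h C) = {h}, so it goes in M[S, t] for t ∈ {h}.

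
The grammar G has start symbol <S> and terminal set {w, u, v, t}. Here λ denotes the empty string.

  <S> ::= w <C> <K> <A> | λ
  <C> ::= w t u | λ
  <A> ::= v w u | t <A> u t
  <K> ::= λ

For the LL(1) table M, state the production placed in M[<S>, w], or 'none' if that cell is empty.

<S> ::= w <C> <K> <A>

FIRST(<S>): from <S>::=w <C> <K> <A> we get {w}; from <S>::=λ we get {λ}. So FIRST(<S>) = {λ, w}.
FIRST(<C>): from <C>::=w t u we get {w}; from <C>::=λ we get {λ}. So FIRST(<C>) = {λ, w}.
FIRST(<A>): from <A>::=v w u we get {v}; from <A>::=t <A> u t we get {t}. So FIRST(<A>) = {t, v}.
FIRST(<K>): from <K>::=λ we get {λ}. So FIRST(<K>) = {λ}.
FOLLOW(<S>) includes $ since <S> is the start symbol.
FOLLOW(<S>): <S> appears on no right-hand side. Thus FOLLOW(<S>) = {$}.
For <S> ::= w <C> <K> <A>: FIRST(w <C> <K> <A>) = {w}, so it goes in M[<S>, t] for t ∈ {w}.
For <S> ::= λ: FIRST(λ) = {λ}, so it goes in M[<S>, t] for t ∈ {}; since λ ∈ FIRST, also for every t ∈ FOLLOW(<S>) = {$}.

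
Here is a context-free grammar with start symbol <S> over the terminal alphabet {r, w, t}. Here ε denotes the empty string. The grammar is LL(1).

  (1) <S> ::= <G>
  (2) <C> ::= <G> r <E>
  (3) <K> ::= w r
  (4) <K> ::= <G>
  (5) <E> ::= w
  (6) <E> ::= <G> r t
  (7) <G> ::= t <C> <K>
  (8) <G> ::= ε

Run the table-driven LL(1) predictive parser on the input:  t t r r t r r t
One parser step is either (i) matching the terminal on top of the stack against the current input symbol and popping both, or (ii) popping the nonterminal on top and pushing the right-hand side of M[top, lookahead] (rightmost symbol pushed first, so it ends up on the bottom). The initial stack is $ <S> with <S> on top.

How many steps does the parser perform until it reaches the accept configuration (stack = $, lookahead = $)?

step 1: stack=$ <S>  input=t t r r t r r t $  — expand <S> ::= <G>
step 2: stack=$ <G>  input=t t r r t r r t $  — expand <G> ::= t <C> <K>
step 3: stack=$ <K> <C> t  input=t t r r t r r t $  — match t
step 4: stack=$ <K> <C>  input=t r r t r r t $  — expand <C> ::= <G> r <E>
step 5: stack=$ <K> <E> r <G>  input=t r r t r r t $  — expand <G> ::= t <C> <K>
step 6: stack=$ <K> <E> r <K> <C> t  input=t r r t r r t $  — match t
step 7: stack=$ <K> <E> r <K> <C>  input=r r t r r t $  — expand <C> ::= <G> r <E>
step 8: stack=$ <K> <E> r <K> <E> r <G>  input=r r t r r t $  — expand <G> ::= ε
step 9: stack=$ <K> <E> r <K> <E> r  input=r r t r r t $  — match r
step 10: stack=$ <K> <E> r <K> <E>  input=r t r r t $  — expand <E> ::= <G> r t
step 11: stack=$ <K> <E> r <K> t r <G>  input=r t r r t $  — expand <G> ::= ε
step 12: stack=$ <K> <E> r <K> t r  input=r t r r t $  — match r
step 13: stack=$ <K> <E> r <K> t  input=t r r t $  — match t
step 14: stack=$ <K> <E> r <K>  input=r r t $  — expand <K> ::= <G>
step 15: stack=$ <K> <E> r <G>  input=r r t $  — expand <G> ::= ε
step 16: stack=$ <K> <E> r  input=r r t $  — match r
step 17: stack=$ <K> <E>  input=r t $  — expand <E> ::= <G> r t
step 18: stack=$ <K> t r <G>  input=r t $  — expand <G> ::= ε
step 19: stack=$ <K> t r  input=r t $  — match r
step 20: stack=$ <K> t  input=t $  — match t
step 21: stack=$ <K>  input=$  — expand <K> ::= <G>
step 22: stack=$ <G>  input=$  — expand <G> ::= ε
Accept reached after 22 steps.

22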